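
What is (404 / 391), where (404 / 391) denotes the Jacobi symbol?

(404 / 391)
  = (13 / 391)    [404 ≡ 13 mod 391]
  = (391 / 13)    [QR: 13 ≡ 1 mod 4, sign kept]
  = (1 / 13)    [391 ≡ 1 mod 13]
  = 1    [(1 / 13) = 1]

1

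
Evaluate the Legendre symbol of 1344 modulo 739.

(1344 / 739)
  = (605 / 739)    [1344 ≡ 605 mod 739]
  = (739 / 605)    [QR: 605 ≡ 1 mod 4, sign kept]
  = (134 / 605)    [739 ≡ 134 mod 605]
  = -(67 / 605)    [605 ≡ 5 mod 8 ⇒ (2 / 605) = -1]
  = -(605 / 67)    [QR: 605 ≡ 1 mod 4, sign kept]
  = -(2 / 67)    [605 ≡ 2 mod 67]
  = (1 / 67)    [67 ≡ 3 mod 8 ⇒ (2 / 67) = -1]
  = 1    [(1 / 67) = 1]

1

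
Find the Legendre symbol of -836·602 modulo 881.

-1

By multiplicativity, (-836·602|881) = (-836|881)·(602|881).
First factor (-836|881):
Reduce the numerator: -836 ≡ 45 (mod 881), so (-836|881) = (45|881).
45 ≡ 1 (mod 4), so quadratic reciprocity gives (45|881) = (881|45). Reduce: 881 ≡ 26 (mod 45). Now have (26|45).
Factor out 2: 26 = 2·13. Since 45 ≡ 5 (mod 8), (2|45) = -1. Now have -(13|45).
13 ≡ 1 (mod 4), so quadratic reciprocity gives (13|45) = (45|13). Reduce: 45 ≡ 6 (mod 13). Now have -(6|13).
Factor out 2: 6 = 2·3. Since 13 ≡ 5 (mod 8), (2|13) = -1. Now have (3|13).
13 ≡ 1 (mod 4), so quadratic reciprocity gives (3|13) = (13|3). Reduce: 13 ≡ 1 (mod 3). Now have (1|3).
(1|3) = 1. Collecting the sign factors: 1.
Second factor (602|881):
Factor out 2: 602 = 2·301. Since 881 ≡ 1 (mod 8), (2|881) = +1. Now have (301|881).
301 ≡ 1 (mod 4), so quadratic reciprocity gives (301|881) = (881|301). Reduce: 881 ≡ 279 (mod 301). Now have (279|301).
301 ≡ 1 (mod 4), so quadratic reciprocity gives (279|301) = (301|279). Reduce: 301 ≡ 22 (mod 279). Now have (22|279).
Factor out 2: 22 = 2·11. Since 279 ≡ 7 (mod 8), (2|279) = +1. Now have (11|279).
Both 11 ≡ 3 and 279 ≡ 3 (mod 4), so reciprocity gives (11|279) = -(279|11). Reduce: 279 ≡ 4 (mod 11). Now have -(4|11).
Factor out 2: 4 = 2^2. Since 11 ≡ 3 (mod 8), (2|11) = -1, and (2|11)^2 = +1. Now have -(1|11).
(1|11) = 1. Collecting the sign factors: -1.
Product: (1)·(-1) = -1.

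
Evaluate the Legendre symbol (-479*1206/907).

By multiplicativity, (-479·1206/907) = (-479/907)·(1206/907).
First factor (-479/907):
Reduce the numerator: -479 ≡ 428 (mod 907), so (-479/907) = (428/907).
Factor out 2: 428 = 2^2·107. Since 907 ≡ 3 (mod 8), (2/907) = -1, and (2/907)^2 = +1. Now have (107/907).
Both 107 ≡ 3 and 907 ≡ 3 (mod 4), so reciprocity gives (107/907) = -(907/107). Reduce: 907 ≡ 51 (mod 107). Now have -(51/107).
Both 51 ≡ 3 and 107 ≡ 3 (mod 4), so reciprocity gives (51/107) = -(107/51). Reduce: 107 ≡ 5 (mod 51). Now have (5/51).
5 ≡ 1 (mod 4), so quadratic reciprocity gives (5/51) = (51/5). Reduce: 51 ≡ 1 (mod 5). Now have (1/5).
(1/5) = 1. Collecting the sign factors: 1.
Second factor (1206/907):
Reduce the numerator: 1206 ≡ 299 (mod 907), so (1206/907) = (299/907).
Both 299 ≡ 3 and 907 ≡ 3 (mod 4), so reciprocity gives (299/907) = -(907/299). Reduce: 907 ≡ 10 (mod 299). Now have -(10/299).
Factor out 2: 10 = 2·5. Since 299 ≡ 3 (mod 8), (2/299) = -1. Now have (5/299).
5 ≡ 1 (mod 4), so quadratic reciprocity gives (5/299) = (299/5). Reduce: 299 ≡ 4 (mod 5). Now have (4/5).
Factor out 2: 4 = 2^2. Since 5 ≡ 5 (mod 8), (2/5) = -1, and (2/5)^2 = +1. Now have (1/5).
(1/5) = 1. Collecting the sign factors: 1.
Product: (1)·(1) = 1.

1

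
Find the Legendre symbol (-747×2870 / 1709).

1

By multiplicativity, (-747·2870 / 1709) = (-747 / 1709)·(2870 / 1709).
First factor (-747 / 1709):
(-747 / 1709)
  = (747 / 1709)    [1709 ≡ 1 mod 4 ⇒ (-1 / 1709) = +1]
  = (1709 / 747)    [QR: 1709 ≡ 1 mod 4, sign kept]
  = (215 / 747)    [1709 ≡ 215 mod 747]
  = -(747 / 215)    [QR: both ≡ 3 mod 4, sign flips]
  = -(102 / 215)    [747 ≡ 102 mod 215]
  = -(51 / 215)    [215 ≡ 7 mod 8 ⇒ (2 / 215) = +1]
  = (215 / 51)    [QR: both ≡ 3 mod 4, sign flips]
  = (11 / 51)    [215 ≡ 11 mod 51]
  = -(51 / 11)    [QR: both ≡ 3 mod 4, sign flips]
  = -(7 / 11)    [51 ≡ 7 mod 11]
  = (11 / 7)    [QR: both ≡ 3 mod 4, sign flips]
  = (4 / 7)    [11 ≡ 4 mod 7]
  = (1 / 7)    [7 ≡ 7 mod 8 ⇒ (2 / 7)^2 = +1]
  = 1    [(1 / 7) = 1]
Second factor (2870 / 1709):
(2870 / 1709)
  = (1161 / 1709)    [2870 ≡ 1161 mod 1709]
  = (1709 / 1161)    [QR: 1161 ≡ 1 mod 4, sign kept]
  = (548 / 1161)    [1709 ≡ 548 mod 1161]
  = (137 / 1161)    [1161 ≡ 1 mod 8 ⇒ (2 / 1161)^2 = +1]
  = (1161 / 137)    [QR: 137 ≡ 1 mod 4, sign kept]
  = (65 / 137)    [1161 ≡ 65 mod 137]
  = (137 / 65)    [QR: 65 ≡ 1 mod 4, sign kept]
  = (7 / 65)    [137 ≡ 7 mod 65]
  = (65 / 7)    [QR: 65 ≡ 1 mod 4, sign kept]
  = (2 / 7)    [65 ≡ 2 mod 7]
  = (1 / 7)    [7 ≡ 7 mod 8 ⇒ (2 / 7) = +1]
  = 1    [(1 / 7) = 1]
Product: (1)·(1) = 1.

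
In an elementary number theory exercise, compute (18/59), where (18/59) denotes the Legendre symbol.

Factor out 2: 18 = 2·9. Since 59 ≡ 3 (mod 8), (2/59) = -1. Now have -(9/59).
9 ≡ 1 (mod 4), so quadratic reciprocity gives (9/59) = (59/9). Reduce: 59 ≡ 5 (mod 9). Now have -(5/9).
5 ≡ 1 (mod 4), so quadratic reciprocity gives (5/9) = (9/5). Reduce: 9 ≡ 4 (mod 5). Now have -(4/5).
Factor out 2: 4 = 2^2. Since 5 ≡ 5 (mod 8), (2/5) = -1, and (2/5)^2 = +1. Now have -(1/5).
(1/5) = 1. Collecting the sign factors: -1.

-1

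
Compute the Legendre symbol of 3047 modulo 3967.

Both 3047 ≡ 3 and 3967 ≡ 3 (mod 4), so reciprocity gives (3047|3967) = -(3967|3047). Reduce: 3967 ≡ 920 (mod 3047). Now have -(920|3047).
Factor out 2: 920 = 2^3·115. Since 3047 ≡ 7 (mod 8), (2|3047) = +1, and (2|3047)^3 = +1. Now have -(115|3047).
Both 115 ≡ 3 and 3047 ≡ 3 (mod 4), so reciprocity gives (115|3047) = -(3047|115). Reduce: 3047 ≡ 57 (mod 115). Now have (57|115).
57 ≡ 1 (mod 4), so quadratic reciprocity gives (57|115) = (115|57). Reduce: 115 ≡ 1 (mod 57). Now have (1|57).
(1|57) = 1. Collecting the sign factors: 1.

1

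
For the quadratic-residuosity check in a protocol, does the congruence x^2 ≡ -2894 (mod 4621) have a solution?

(-2894|4621)
  = (1727|4621)    [-2894 ≡ 1727 mod 4621]
  = (4621|1727)    [QR: 4621 ≡ 1 mod 4, sign kept]
  = (1167|1727)    [4621 ≡ 1167 mod 1727]
  = -(1727|1167)    [QR: both ≡ 3 mod 4, sign flips]
  = -(560|1167)    [1727 ≡ 560 mod 1167]
  = -(35|1167)    [1167 ≡ 7 mod 8 ⇒ (2|1167)^4 = +1]
  = (1167|35)    [QR: both ≡ 3 mod 4, sign flips]
  = (12|35)    [1167 ≡ 12 mod 35]
  = (3|35)    [35 ≡ 3 mod 8 ⇒ (2|35)^2 = +1]
  = -(35|3)    [QR: both ≡ 3 mod 4, sign flips]
  = -(2|3)    [35 ≡ 2 mod 3]
  = (1|3)    [3 ≡ 3 mod 8 ⇒ (2|3) = -1]
  = 1    [(1|3) = 1]
The Legendre symbol is 1, so x^2 ≡ -2894 (mod 4621) has solution.

yes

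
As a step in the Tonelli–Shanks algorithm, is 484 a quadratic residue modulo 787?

Factor out 2: 484 = 2^2·121. Since 787 ≡ 3 (mod 8), (2/787) = -1, and (2/787)^2 = +1. Now have (121/787).
121 ≡ 1 (mod 4), so quadratic reciprocity gives (121/787) = (787/121). Reduce: 787 ≡ 61 (mod 121). Now have (61/121).
61 ≡ 1 (mod 4), so quadratic reciprocity gives (61/121) = (121/61). Reduce: 121 ≡ 60 (mod 61). Now have (60/61).
Factor out 2: 60 = 2^2·15. Since 61 ≡ 5 (mod 8), (2/61) = -1, and (2/61)^2 = +1. Now have (15/61).
61 ≡ 1 (mod 4), so quadratic reciprocity gives (15/61) = (61/15). Reduce: 61 ≡ 1 (mod 15). Now have (1/15).
(1/15) = 1. Collecting the sign factors: 1.
The Legendre symbol is 1, so x^2 ≡ 484 (mod 787) has solution.

yes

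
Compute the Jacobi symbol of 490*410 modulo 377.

1

By multiplicativity, (490·410/377) = (490/377)·(410/377).
First factor (490/377):
(490/377)
  = (113/377)    [490 ≡ 113 mod 377]
  = (377/113)    [QR: 113 ≡ 1 mod 4, sign kept]
  = (38/113)    [377 ≡ 38 mod 113]
  = (19/113)    [113 ≡ 1 mod 8 ⇒ (2/113) = +1]
  = (113/19)    [QR: 113 ≡ 1 mod 4, sign kept]
  = (18/19)    [113 ≡ 18 mod 19]
  = -(9/19)    [19 ≡ 3 mod 8 ⇒ (2/19) = -1]
  = -(19/9)    [QR: 9 ≡ 1 mod 4, sign kept]
  = -(1/9)    [19 ≡ 1 mod 9]
  = -1    [(1/9) = 1]
Second factor (410/377):
(410/377)
  = (33/377)    [410 ≡ 33 mod 377]
  = (377/33)    [QR: 33 ≡ 1 mod 4, sign kept]
  = (14/33)    [377 ≡ 14 mod 33]
  = (7/33)    [33 ≡ 1 mod 8 ⇒ (2/33) = +1]
  = (33/7)    [QR: 33 ≡ 1 mod 4, sign kept]
  = (5/7)    [33 ≡ 5 mod 7]
  = (7/5)    [QR: 5 ≡ 1 mod 4, sign kept]
  = (2/5)    [7 ≡ 2 mod 5]
  = -(1/5)    [5 ≡ 5 mod 8 ⇒ (2/5) = -1]
  = -1    [(1/5) = 1]
Product: (-1)·(-1) = 1.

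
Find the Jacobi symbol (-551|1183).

1

Reduce the numerator: -551 ≡ 632 (mod 1183), so (-551|1183) = (632|1183).
Factor out 2: 632 = 2^3·79. Since 1183 ≡ 7 (mod 8), (2|1183) = +1, and (2|1183)^3 = +1. Now have (79|1183).
Both 79 ≡ 3 and 1183 ≡ 3 (mod 4), so reciprocity gives (79|1183) = -(1183|79). Reduce: 1183 ≡ 77 (mod 79). Now have -(77|79).
77 ≡ 1 (mod 4), so quadratic reciprocity gives (77|79) = (79|77). Reduce: 79 ≡ 2 (mod 77). Now have -(2|77).
Factor out 2: 2 = 2. Since 77 ≡ 5 (mod 8), (2|77) = -1. Now have (1|77).
(1|77) = 1. Collecting the sign factors: 1.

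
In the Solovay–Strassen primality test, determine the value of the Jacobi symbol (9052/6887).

-1

(9052/6887)
  = (2165/6887)    [9052 ≡ 2165 mod 6887]
  = (6887/2165)    [QR: 2165 ≡ 1 mod 4, sign kept]
  = (392/2165)    [6887 ≡ 392 mod 2165]
  = -(49/2165)    [2165 ≡ 5 mod 8 ⇒ (2/2165)^3 = -1]
  = -(2165/49)    [QR: 49 ≡ 1 mod 4, sign kept]
  = -(9/49)    [2165 ≡ 9 mod 49]
  = -(49/9)    [QR: 9 ≡ 1 mod 4, sign kept]
  = -(4/9)    [49 ≡ 4 mod 9]
  = -(1/9)    [9 ≡ 1 mod 8 ⇒ (2/9)^2 = +1]
  = -1    [(1/9) = 1]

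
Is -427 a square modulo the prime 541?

no

(-427/541)
  = (427/541)    [541 ≡ 1 mod 4 ⇒ (-1/541) = +1]
  = (541/427)    [QR: 541 ≡ 1 mod 4, sign kept]
  = (114/427)    [541 ≡ 114 mod 427]
  = -(57/427)    [427 ≡ 3 mod 8 ⇒ (2/427) = -1]
  = -(427/57)    [QR: 57 ≡ 1 mod 4, sign kept]
  = -(28/57)    [427 ≡ 28 mod 57]
  = -(7/57)    [57 ≡ 1 mod 8 ⇒ (2/57)^2 = +1]
  = -(57/7)    [QR: 57 ≡ 1 mod 4, sign kept]
  = -(1/7)    [57 ≡ 1 mod 7]
  = -1    [(1/7) = 1]
The Legendre symbol is -1, so x^2 ≡ -427 (mod 541) has no solution.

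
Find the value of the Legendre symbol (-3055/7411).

1

Reduce the numerator: -3055 ≡ 4356 (mod 7411), so (-3055/7411) = (4356/7411).
Factor out 2: 4356 = 2^2·1089. Since 7411 ≡ 3 (mod 8), (2/7411) = -1, and (2/7411)^2 = +1. Now have (1089/7411).
1089 ≡ 1 (mod 4), so quadratic reciprocity gives (1089/7411) = (7411/1089). Reduce: 7411 ≡ 877 (mod 1089). Now have (877/1089).
877 ≡ 1 (mod 4), so quadratic reciprocity gives (877/1089) = (1089/877). Reduce: 1089 ≡ 212 (mod 877). Now have (212/877).
Factor out 2: 212 = 2^2·53. Since 877 ≡ 5 (mod 8), (2/877) = -1, and (2/877)^2 = +1. Now have (53/877).
53 ≡ 1 (mod 4), so quadratic reciprocity gives (53/877) = (877/53). Reduce: 877 ≡ 29 (mod 53). Now have (29/53).
29 ≡ 1 (mod 4), so quadratic reciprocity gives (29/53) = (53/29). Reduce: 53 ≡ 24 (mod 29). Now have (24/29).
Factor out 2: 24 = 2^3·3. Since 29 ≡ 5 (mod 8), (2/29) = -1, and (2/29)^3 = -1. Now have -(3/29).
29 ≡ 1 (mod 4), so quadratic reciprocity gives (3/29) = (29/3). Reduce: 29 ≡ 2 (mod 3). Now have -(2/3).
Factor out 2: 2 = 2. Since 3 ≡ 3 (mod 8), (2/3) = -1. Now have (1/3).
(1/3) = 1. Collecting the sign factors: 1.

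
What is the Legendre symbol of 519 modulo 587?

-1

Both 519 ≡ 3 and 587 ≡ 3 (mod 4), so reciprocity gives (519|587) = -(587|519). Reduce: 587 ≡ 68 (mod 519). Now have -(68|519).
Factor out 2: 68 = 2^2·17. Since 519 ≡ 7 (mod 8), (2|519) = +1, and (2|519)^2 = +1. Now have -(17|519).
17 ≡ 1 (mod 4), so quadratic reciprocity gives (17|519) = (519|17). Reduce: 519 ≡ 9 (mod 17). Now have -(9|17).
9 ≡ 1 (mod 4), so quadratic reciprocity gives (9|17) = (17|9). Reduce: 17 ≡ 8 (mod 9). Now have -(8|9).
Factor out 2: 8 = 2^3. Since 9 ≡ 1 (mod 8), (2|9) = +1, and (2|9)^3 = +1. Now have -(1|9).
(1|9) = 1. Collecting the sign factors: -1.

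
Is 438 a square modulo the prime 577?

(438/577)
  = (219/577)    [577 ≡ 1 mod 8 ⇒ (2/577) = +1]
  = (577/219)    [QR: 577 ≡ 1 mod 4, sign kept]
  = (139/219)    [577 ≡ 139 mod 219]
  = -(219/139)    [QR: both ≡ 3 mod 4, sign flips]
  = -(80/139)    [219 ≡ 80 mod 139]
  = -(5/139)    [139 ≡ 3 mod 8 ⇒ (2/139)^4 = +1]
  = -(139/5)    [QR: 5 ≡ 1 mod 4, sign kept]
  = -(4/5)    [139 ≡ 4 mod 5]
  = -(1/5)    [5 ≡ 5 mod 8 ⇒ (2/5)^2 = +1]
  = -1    [(1/5) = 1]
(438/577) = -1, and 577 is prime, so 438 is not a quadratic residue mod 577.

no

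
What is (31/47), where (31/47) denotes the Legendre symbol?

-1

(31/47)
  = -(47/31)    [QR: both ≡ 3 mod 4, sign flips]
  = -(16/31)    [47 ≡ 16 mod 31]
  = -(1/31)    [31 ≡ 7 mod 8 ⇒ (2/31)^4 = +1]
  = -1    [(1/31) = 1]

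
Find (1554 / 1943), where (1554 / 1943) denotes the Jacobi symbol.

Factor out 2: 1554 = 2·777. Since 1943 ≡ 7 (mod 8), (2 / 1943) = +1. Now have (777 / 1943).
777 ≡ 1 (mod 4), so quadratic reciprocity gives (777 / 1943) = (1943 / 777). Reduce: 1943 ≡ 389 (mod 777). Now have (389 / 777).
389 ≡ 1 (mod 4), so quadratic reciprocity gives (389 / 777) = (777 / 389). Reduce: 777 ≡ 388 (mod 389). Now have (388 / 389).
Factor out 2: 388 = 2^2·97. Since 389 ≡ 5 (mod 8), (2 / 389) = -1, and (2 / 389)^2 = +1. Now have (97 / 389).
97 ≡ 1 (mod 4), so quadratic reciprocity gives (97 / 389) = (389 / 97). Reduce: 389 ≡ 1 (mod 97). Now have (1 / 97).
(1 / 97) = 1. Collecting the sign factors: 1.

1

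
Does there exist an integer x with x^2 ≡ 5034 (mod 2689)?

yes

(5034/2689)
  = (2345/2689)    [5034 ≡ 2345 mod 2689]
  = (2689/2345)    [QR: 2345 ≡ 1 mod 4, sign kept]
  = (344/2345)    [2689 ≡ 344 mod 2345]
  = (43/2345)    [2345 ≡ 1 mod 8 ⇒ (2/2345)^3 = +1]
  = (2345/43)    [QR: 2345 ≡ 1 mod 4, sign kept]
  = (23/43)    [2345 ≡ 23 mod 43]
  = -(43/23)    [QR: both ≡ 3 mod 4, sign flips]
  = -(20/23)    [43 ≡ 20 mod 23]
  = -(5/23)    [23 ≡ 7 mod 8 ⇒ (2/23)^2 = +1]
  = -(23/5)    [QR: 5 ≡ 1 mod 4, sign kept]
  = -(3/5)    [23 ≡ 3 mod 5]
  = -(5/3)    [QR: 5 ≡ 1 mod 4, sign kept]
  = -(2/3)    [5 ≡ 2 mod 3]
  = (1/3)    [3 ≡ 3 mod 8 ⇒ (2/3) = -1]
  = 1    [(1/3) = 1]
(5034/2689) = 1, and 2689 is prime, so 5034 is a quadratic residue mod 2689.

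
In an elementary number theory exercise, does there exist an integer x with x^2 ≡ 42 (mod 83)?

(42/83)
  = -(21/83)    [83 ≡ 3 mod 8 ⇒ (2/83) = -1]
  = -(83/21)    [QR: 21 ≡ 1 mod 4, sign kept]
  = -(20/21)    [83 ≡ 20 mod 21]
  = -(5/21)    [21 ≡ 5 mod 8 ⇒ (2/21)^2 = +1]
  = -(21/5)    [QR: 5 ≡ 1 mod 4, sign kept]
  = -(1/5)    [21 ≡ 1 mod 5]
  = -1    [(1/5) = 1]
(42/83) = -1, and 83 is prime, so 42 is not a quadratic residue mod 83.

no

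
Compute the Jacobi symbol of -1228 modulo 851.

-1

Reduce the numerator: -1228 ≡ 474 (mod 851), so (-1228/851) = (474/851).
Factor out 2: 474 = 2·237. Since 851 ≡ 3 (mod 8), (2/851) = -1. Now have -(237/851).
237 ≡ 1 (mod 4), so quadratic reciprocity gives (237/851) = (851/237). Reduce: 851 ≡ 140 (mod 237). Now have -(140/237).
Factor out 2: 140 = 2^2·35. Since 237 ≡ 5 (mod 8), (2/237) = -1, and (2/237)^2 = +1. Now have -(35/237).
237 ≡ 1 (mod 4), so quadratic reciprocity gives (35/237) = (237/35). Reduce: 237 ≡ 27 (mod 35). Now have -(27/35).
Both 27 ≡ 3 and 35 ≡ 3 (mod 4), so reciprocity gives (27/35) = -(35/27). Reduce: 35 ≡ 8 (mod 27). Now have (8/27).
Factor out 2: 8 = 2^3. Since 27 ≡ 3 (mod 8), (2/27) = -1, and (2/27)^3 = -1. Now have -(1/27).
(1/27) = 1. Collecting the sign factors: -1.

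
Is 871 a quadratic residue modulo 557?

no

Reduce the numerator: 871 ≡ 314 (mod 557), so (871/557) = (314/557).
Factor out 2: 314 = 2·157. Since 557 ≡ 5 (mod 8), (2/557) = -1. Now have -(157/557).
157 ≡ 1 (mod 4), so quadratic reciprocity gives (157/557) = (557/157). Reduce: 557 ≡ 86 (mod 157). Now have -(86/157).
Factor out 2: 86 = 2·43. Since 157 ≡ 5 (mod 8), (2/157) = -1. Now have (43/157).
157 ≡ 1 (mod 4), so quadratic reciprocity gives (43/157) = (157/43). Reduce: 157 ≡ 28 (mod 43). Now have (28/43).
Factor out 2: 28 = 2^2·7. Since 43 ≡ 3 (mod 8), (2/43) = -1, and (2/43)^2 = +1. Now have (7/43).
Both 7 ≡ 3 and 43 ≡ 3 (mod 4), so reciprocity gives (7/43) = -(43/7). Reduce: 43 ≡ 1 (mod 7). Now have -(1/7).
(1/7) = 1. Collecting the sign factors: -1.
(871/557) = -1, and 557 is prime, so 871 is not a quadratic residue mod 557.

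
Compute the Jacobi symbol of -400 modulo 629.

Reduce the numerator: -400 ≡ 229 (mod 629), so (-400/629) = (229/629).
229 ≡ 1 (mod 4), so quadratic reciprocity gives (229/629) = (629/229). Reduce: 629 ≡ 171 (mod 229). Now have (171/229).
229 ≡ 1 (mod 4), so quadratic reciprocity gives (171/229) = (229/171). Reduce: 229 ≡ 58 (mod 171). Now have (58/171).
Factor out 2: 58 = 2·29. Since 171 ≡ 3 (mod 8), (2/171) = -1. Now have -(29/171).
29 ≡ 1 (mod 4), so quadratic reciprocity gives (29/171) = (171/29). Reduce: 171 ≡ 26 (mod 29). Now have -(26/29).
Factor out 2: 26 = 2·13. Since 29 ≡ 5 (mod 8), (2/29) = -1. Now have (13/29).
13 ≡ 1 (mod 4), so quadratic reciprocity gives (13/29) = (29/13). Reduce: 29 ≡ 3 (mod 13). Now have (3/13).
13 ≡ 1 (mod 4), so quadratic reciprocity gives (3/13) = (13/3). Reduce: 13 ≡ 1 (mod 3). Now have (1/3).
(1/3) = 1. Collecting the sign factors: 1.

1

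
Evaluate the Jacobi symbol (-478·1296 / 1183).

By multiplicativity, (-478·1296 / 1183) = (-478 / 1183)·(1296 / 1183).
First factor (-478 / 1183):
(-478 / 1183)
  = -(478 / 1183)    [1183 ≡ 3 mod 4 ⇒ (-1 / 1183) = -1]
  = -(239 / 1183)    [1183 ≡ 7 mod 8 ⇒ (2 / 1183) = +1]
  = (1183 / 239)    [QR: both ≡ 3 mod 4, sign flips]
  = (227 / 239)    [1183 ≡ 227 mod 239]
  = -(239 / 227)    [QR: both ≡ 3 mod 4, sign flips]
  = -(12 / 227)    [239 ≡ 12 mod 227]
  = -(3 / 227)    [227 ≡ 3 mod 8 ⇒ (2 / 227)^2 = +1]
  = (227 / 3)    [QR: both ≡ 3 mod 4, sign flips]
  = (2 / 3)    [227 ≡ 2 mod 3]
  = -(1 / 3)    [3 ≡ 3 mod 8 ⇒ (2 / 3) = -1]
  = -1    [(1 / 3) = 1]
Second factor (1296 / 1183):
(1296 / 1183)
  = (113 / 1183)    [1296 ≡ 113 mod 1183]
  = (1183 / 113)    [QR: 113 ≡ 1 mod 4, sign kept]
  = (53 / 113)    [1183 ≡ 53 mod 113]
  = (113 / 53)    [QR: 53 ≡ 1 mod 4, sign kept]
  = (7 / 53)    [113 ≡ 7 mod 53]
  = (53 / 7)    [QR: 53 ≡ 1 mod 4, sign kept]
  = (4 / 7)    [53 ≡ 4 mod 7]
  = (1 / 7)    [7 ≡ 7 mod 8 ⇒ (2 / 7)^2 = +1]
  = 1    [(1 / 7) = 1]
Product: (-1)·(1) = -1.

-1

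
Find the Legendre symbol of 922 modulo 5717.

(922 / 5717)
  = -(461 / 5717)    [5717 ≡ 5 mod 8 ⇒ (2 / 5717) = -1]
  = -(5717 / 461)    [QR: 461 ≡ 1 mod 4, sign kept]
  = -(185 / 461)    [5717 ≡ 185 mod 461]
  = -(461 / 185)    [QR: 185 ≡ 1 mod 4, sign kept]
  = -(91 / 185)    [461 ≡ 91 mod 185]
  = -(185 / 91)    [QR: 185 ≡ 1 mod 4, sign kept]
  = -(3 / 91)    [185 ≡ 3 mod 91]
  = (91 / 3)    [QR: both ≡ 3 mod 4, sign flips]
  = (1 / 3)    [91 ≡ 1 mod 3]
  = 1    [(1 / 3) = 1]

1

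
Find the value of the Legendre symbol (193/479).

193 ≡ 1 (mod 4), so quadratic reciprocity gives (193/479) = (479/193). Reduce: 479 ≡ 93 (mod 193). Now have (93/193).
93 ≡ 1 (mod 4), so quadratic reciprocity gives (93/193) = (193/93). Reduce: 193 ≡ 7 (mod 93). Now have (7/93).
93 ≡ 1 (mod 4), so quadratic reciprocity gives (7/93) = (93/7). Reduce: 93 ≡ 2 (mod 7). Now have (2/7).
Factor out 2: 2 = 2. Since 7 ≡ 7 (mod 8), (2/7) = +1. Now have (1/7).
(1/7) = 1. Collecting the sign factors: 1.

1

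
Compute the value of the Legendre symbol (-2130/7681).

(-2130/7681)
  = (2130/7681)    [7681 ≡ 1 mod 4 ⇒ (-1/7681) = +1]
  = (1065/7681)    [7681 ≡ 1 mod 8 ⇒ (2/7681) = +1]
  = (7681/1065)    [QR: 1065 ≡ 1 mod 4, sign kept]
  = (226/1065)    [7681 ≡ 226 mod 1065]
  = (113/1065)    [1065 ≡ 1 mod 8 ⇒ (2/1065) = +1]
  = (1065/113)    [QR: 113 ≡ 1 mod 4, sign kept]
  = (48/113)    [1065 ≡ 48 mod 113]
  = (3/113)    [113 ≡ 1 mod 8 ⇒ (2/113)^4 = +1]
  = (113/3)    [QR: 113 ≡ 1 mod 4, sign kept]
  = (2/3)    [113 ≡ 2 mod 3]
  = -(1/3)    [3 ≡ 3 mod 8 ⇒ (2/3) = -1]
  = -1    [(1/3) = 1]

-1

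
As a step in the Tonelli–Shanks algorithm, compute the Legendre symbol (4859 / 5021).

(4859 / 5021)
  = (5021 / 4859)    [QR: 5021 ≡ 1 mod 4, sign kept]
  = (162 / 4859)    [5021 ≡ 162 mod 4859]
  = -(81 / 4859)    [4859 ≡ 3 mod 8 ⇒ (2 / 4859) = -1]
  = -(4859 / 81)    [QR: 81 ≡ 1 mod 4, sign kept]
  = -(80 / 81)    [4859 ≡ 80 mod 81]
  = -(5 / 81)    [81 ≡ 1 mod 8 ⇒ (2 / 81)^4 = +1]
  = -(81 / 5)    [QR: 5 ≡ 1 mod 4, sign kept]
  = -(1 / 5)    [81 ≡ 1 mod 5]
  = -1    [(1 / 5) = 1]

-1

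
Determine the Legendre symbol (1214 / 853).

1

Reduce the numerator: 1214 ≡ 361 (mod 853), so (1214 / 853) = (361 / 853).
361 ≡ 1 (mod 4), so quadratic reciprocity gives (361 / 853) = (853 / 361). Reduce: 853 ≡ 131 (mod 361). Now have (131 / 361).
361 ≡ 1 (mod 4), so quadratic reciprocity gives (131 / 361) = (361 / 131). Reduce: 361 ≡ 99 (mod 131). Now have (99 / 131).
Both 99 ≡ 3 and 131 ≡ 3 (mod 4), so reciprocity gives (99 / 131) = -(131 / 99). Reduce: 131 ≡ 32 (mod 99). Now have -(32 / 99).
Factor out 2: 32 = 2^5. Since 99 ≡ 3 (mod 8), (2 / 99) = -1, and (2 / 99)^5 = -1. Now have (1 / 99).
(1 / 99) = 1. Collecting the sign factors: 1.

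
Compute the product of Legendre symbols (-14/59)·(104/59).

By multiplicativity, (-14·104/59) = (-14/59)·(104/59).
First factor (-14/59):
(-14/59)
  = (45/59)    [-14 ≡ 45 mod 59]
  = (59/45)    [QR: 45 ≡ 1 mod 4, sign kept]
  = (14/45)    [59 ≡ 14 mod 45]
  = -(7/45)    [45 ≡ 5 mod 8 ⇒ (2/45) = -1]
  = -(45/7)    [QR: 45 ≡ 1 mod 4, sign kept]
  = -(3/7)    [45 ≡ 3 mod 7]
  = (7/3)    [QR: both ≡ 3 mod 4, sign flips]
  = (1/3)    [7 ≡ 1 mod 3]
  = 1    [(1/3) = 1]
Second factor (104/59):
(104/59)
  = (45/59)    [104 ≡ 45 mod 59]
  = (59/45)    [QR: 45 ≡ 1 mod 4, sign kept]
  = (14/45)    [59 ≡ 14 mod 45]
  = -(7/45)    [45 ≡ 5 mod 8 ⇒ (2/45) = -1]
  = -(45/7)    [QR: 45 ≡ 1 mod 4, sign kept]
  = -(3/7)    [45 ≡ 3 mod 7]
  = (7/3)    [QR: both ≡ 3 mod 4, sign flips]
  = (1/3)    [7 ≡ 1 mod 3]
  = 1    [(1/3) = 1]
Product: (1)·(1) = 1.

1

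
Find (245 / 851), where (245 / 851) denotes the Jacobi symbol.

(245 / 851)
  = (851 / 245)    [QR: 245 ≡ 1 mod 4, sign kept]
  = (116 / 245)    [851 ≡ 116 mod 245]
  = (29 / 245)    [245 ≡ 5 mod 8 ⇒ (2 / 245)^2 = +1]
  = (245 / 29)    [QR: 29 ≡ 1 mod 4, sign kept]
  = (13 / 29)    [245 ≡ 13 mod 29]
  = (29 / 13)    [QR: 13 ≡ 1 mod 4, sign kept]
  = (3 / 13)    [29 ≡ 3 mod 13]
  = (13 / 3)    [QR: 13 ≡ 1 mod 4, sign kept]
  = (1 / 3)    [13 ≡ 1 mod 3]
  = 1    [(1 / 3) = 1]

1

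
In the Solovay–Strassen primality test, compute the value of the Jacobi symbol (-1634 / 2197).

(-1634 / 2197)
  = (1634 / 2197)    [2197 ≡ 1 mod 4 ⇒ (-1 / 2197) = +1]
  = -(817 / 2197)    [2197 ≡ 5 mod 8 ⇒ (2 / 2197) = -1]
  = -(2197 / 817)    [QR: 817 ≡ 1 mod 4, sign kept]
  = -(563 / 817)    [2197 ≡ 563 mod 817]
  = -(817 / 563)    [QR: 817 ≡ 1 mod 4, sign kept]
  = -(254 / 563)    [817 ≡ 254 mod 563]
  = (127 / 563)    [563 ≡ 3 mod 8 ⇒ (2 / 563) = -1]
  = -(563 / 127)    [QR: both ≡ 3 mod 4, sign flips]
  = -(55 / 127)    [563 ≡ 55 mod 127]
  = (127 / 55)    [QR: both ≡ 3 mod 4, sign flips]
  = (17 / 55)    [127 ≡ 17 mod 55]
  = (55 / 17)    [QR: 17 ≡ 1 mod 4, sign kept]
  = (4 / 17)    [55 ≡ 4 mod 17]
  = (1 / 17)    [17 ≡ 1 mod 8 ⇒ (2 / 17)^2 = +1]
  = 1    [(1 / 17) = 1]

1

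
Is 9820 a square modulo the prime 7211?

yes

(9820/7211)
  = (2609/7211)    [9820 ≡ 2609 mod 7211]
  = (7211/2609)    [QR: 2609 ≡ 1 mod 4, sign kept]
  = (1993/2609)    [7211 ≡ 1993 mod 2609]
  = (2609/1993)    [QR: 1993 ≡ 1 mod 4, sign kept]
  = (616/1993)    [2609 ≡ 616 mod 1993]
  = (77/1993)    [1993 ≡ 1 mod 8 ⇒ (2/1993)^3 = +1]
  = (1993/77)    [QR: 77 ≡ 1 mod 4, sign kept]
  = (68/77)    [1993 ≡ 68 mod 77]
  = (17/77)    [77 ≡ 5 mod 8 ⇒ (2/77)^2 = +1]
  = (77/17)    [QR: 17 ≡ 1 mod 4, sign kept]
  = (9/17)    [77 ≡ 9 mod 17]
  = (17/9)    [QR: 9 ≡ 1 mod 4, sign kept]
  = (8/9)    [17 ≡ 8 mod 9]
  = (1/9)    [9 ≡ 1 mod 8 ⇒ (2/9)^3 = +1]
  = 1    [(1/9) = 1]
The Legendre symbol is 1, so x^2 ≡ 9820 (mod 7211) has solution.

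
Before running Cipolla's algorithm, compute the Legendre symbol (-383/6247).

1

Reduce the numerator: -383 ≡ 5864 (mod 6247), so (-383/6247) = (5864/6247).
Factor out 2: 5864 = 2^3·733. Since 6247 ≡ 7 (mod 8), (2/6247) = +1, and (2/6247)^3 = +1. Now have (733/6247).
733 ≡ 1 (mod 4), so quadratic reciprocity gives (733/6247) = (6247/733). Reduce: 6247 ≡ 383 (mod 733). Now have (383/733).
733 ≡ 1 (mod 4), so quadratic reciprocity gives (383/733) = (733/383). Reduce: 733 ≡ 350 (mod 383). Now have (350/383).
Factor out 2: 350 = 2·175. Since 383 ≡ 7 (mod 8), (2/383) = +1. Now have (175/383).
Both 175 ≡ 3 and 383 ≡ 3 (mod 4), so reciprocity gives (175/383) = -(383/175). Reduce: 383 ≡ 33 (mod 175). Now have -(33/175).
33 ≡ 1 (mod 4), so quadratic reciprocity gives (33/175) = (175/33). Reduce: 175 ≡ 10 (mod 33). Now have -(10/33).
Factor out 2: 10 = 2·5. Since 33 ≡ 1 (mod 8), (2/33) = +1. Now have -(5/33).
5 ≡ 1 (mod 4), so quadratic reciprocity gives (5/33) = (33/5). Reduce: 33 ≡ 3 (mod 5). Now have -(3/5).
5 ≡ 1 (mod 4), so quadratic reciprocity gives (3/5) = (5/3). Reduce: 5 ≡ 2 (mod 3). Now have -(2/3).
Factor out 2: 2 = 2. Since 3 ≡ 3 (mod 8), (2/3) = -1. Now have (1/3).
(1/3) = 1. Collecting the sign factors: 1.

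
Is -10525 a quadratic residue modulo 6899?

(-10525/6899)
  = (3273/6899)    [-10525 ≡ 3273 mod 6899]
  = (6899/3273)    [QR: 3273 ≡ 1 mod 4, sign kept]
  = (353/3273)    [6899 ≡ 353 mod 3273]
  = (3273/353)    [QR: 353 ≡ 1 mod 4, sign kept]
  = (96/353)    [3273 ≡ 96 mod 353]
  = (3/353)    [353 ≡ 1 mod 8 ⇒ (2/353)^5 = +1]
  = (353/3)    [QR: 353 ≡ 1 mod 4, sign kept]
  = (2/3)    [353 ≡ 2 mod 3]
  = -(1/3)    [3 ≡ 3 mod 8 ⇒ (2/3) = -1]
  = -1    [(1/3) = 1]
(-10525/6899) = -1, and 6899 is prime, so -10525 is not a quadratic residue mod 6899.

no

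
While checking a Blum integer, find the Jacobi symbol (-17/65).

-1

Reduce the numerator: -17 ≡ 48 (mod 65), so (-17/65) = (48/65).
Factor out 2: 48 = 2^4·3. Since 65 ≡ 1 (mod 8), (2/65) = +1, and (2/65)^4 = +1. Now have (3/65).
65 ≡ 1 (mod 4), so quadratic reciprocity gives (3/65) = (65/3). Reduce: 65 ≡ 2 (mod 3). Now have (2/3).
Factor out 2: 2 = 2. Since 3 ≡ 3 (mod 8), (2/3) = -1. Now have -(1/3).
(1/3) = 1. Collecting the sign factors: -1.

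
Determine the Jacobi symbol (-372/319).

Reduce the numerator: -372 ≡ 266 (mod 319), so (-372/319) = (266/319).
Factor out 2: 266 = 2·133. Since 319 ≡ 7 (mod 8), (2/319) = +1. Now have (133/319).
133 ≡ 1 (mod 4), so quadratic reciprocity gives (133/319) = (319/133). Reduce: 319 ≡ 53 (mod 133). Now have (53/133).
53 ≡ 1 (mod 4), so quadratic reciprocity gives (53/133) = (133/53). Reduce: 133 ≡ 27 (mod 53). Now have (27/53).
53 ≡ 1 (mod 4), so quadratic reciprocity gives (27/53) = (53/27). Reduce: 53 ≡ 26 (mod 27). Now have (26/27).
Factor out 2: 26 = 2·13. Since 27 ≡ 3 (mod 8), (2/27) = -1. Now have -(13/27).
13 ≡ 1 (mod 4), so quadratic reciprocity gives (13/27) = (27/13). Reduce: 27 ≡ 1 (mod 13). Now have -(1/13).
(1/13) = 1. Collecting the sign factors: -1.

-1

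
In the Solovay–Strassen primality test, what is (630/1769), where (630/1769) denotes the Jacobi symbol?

Factor out 2: 630 = 2·315. Since 1769 ≡ 1 (mod 8), (2/1769) = +1. Now have (315/1769).
1769 ≡ 1 (mod 4), so quadratic reciprocity gives (315/1769) = (1769/315). Reduce: 1769 ≡ 194 (mod 315). Now have (194/315).
Factor out 2: 194 = 2·97. Since 315 ≡ 3 (mod 8), (2/315) = -1. Now have -(97/315).
97 ≡ 1 (mod 4), so quadratic reciprocity gives (97/315) = (315/97). Reduce: 315 ≡ 24 (mod 97). Now have -(24/97).
Factor out 2: 24 = 2^3·3. Since 97 ≡ 1 (mod 8), (2/97) = +1, and (2/97)^3 = +1. Now have -(3/97).
97 ≡ 1 (mod 4), so quadratic reciprocity gives (3/97) = (97/3). Reduce: 97 ≡ 1 (mod 3). Now have -(1/3).
(1/3) = 1. Collecting the sign factors: -1.

-1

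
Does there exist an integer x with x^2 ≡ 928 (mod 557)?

no

Reduce the numerator: 928 ≡ 371 (mod 557), so (928/557) = (371/557).
557 ≡ 1 (mod 4), so quadratic reciprocity gives (371/557) = (557/371). Reduce: 557 ≡ 186 (mod 371). Now have (186/371).
Factor out 2: 186 = 2·93. Since 371 ≡ 3 (mod 8), (2/371) = -1. Now have -(93/371).
93 ≡ 1 (mod 4), so quadratic reciprocity gives (93/371) = (371/93). Reduce: 371 ≡ 92 (mod 93). Now have -(92/93).
Factor out 2: 92 = 2^2·23. Since 93 ≡ 5 (mod 8), (2/93) = -1, and (2/93)^2 = +1. Now have -(23/93).
93 ≡ 1 (mod 4), so quadratic reciprocity gives (23/93) = (93/23). Reduce: 93 ≡ 1 (mod 23). Now have -(1/23).
(1/23) = 1. Collecting the sign factors: -1.
(928/557) = -1, and 557 is prime, so 928 is not a quadratic residue mod 557.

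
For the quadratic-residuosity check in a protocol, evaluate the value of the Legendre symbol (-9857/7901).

Reduce the numerator: -9857 ≡ 5945 (mod 7901), so (-9857/7901) = (5945/7901).
5945 ≡ 1 (mod 4), so quadratic reciprocity gives (5945/7901) = (7901/5945). Reduce: 7901 ≡ 1956 (mod 5945). Now have (1956/5945).
Factor out 2: 1956 = 2^2·489. Since 5945 ≡ 1 (mod 8), (2/5945) = +1, and (2/5945)^2 = +1. Now have (489/5945).
489 ≡ 1 (mod 4), so quadratic reciprocity gives (489/5945) = (5945/489). Reduce: 5945 ≡ 77 (mod 489). Now have (77/489).
77 ≡ 1 (mod 4), so quadratic reciprocity gives (77/489) = (489/77). Reduce: 489 ≡ 27 (mod 77). Now have (27/77).
77 ≡ 1 (mod 4), so quadratic reciprocity gives (27/77) = (77/27). Reduce: 77 ≡ 23 (mod 27). Now have (23/27).
Both 23 ≡ 3 and 27 ≡ 3 (mod 4), so reciprocity gives (23/27) = -(27/23). Reduce: 27 ≡ 4 (mod 23). Now have -(4/23).
Factor out 2: 4 = 2^2. Since 23 ≡ 7 (mod 8), (2/23) = +1, and (2/23)^2 = +1. Now have -(1/23).
(1/23) = 1. Collecting the sign factors: -1.

-1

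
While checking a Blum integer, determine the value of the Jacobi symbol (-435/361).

Pull out -1: (-435/361) = (-1/361)·(435/361). Since 361 ≡ 1 (mod 4), (-1/361) = +1. Now have (435/361).
Reduce the numerator: 435 ≡ 74 (mod 361), so (435/361) = (74/361).
Factor out 2: 74 = 2·37. Since 361 ≡ 1 (mod 8), (2/361) = +1. Now have (37/361).
37 ≡ 1 (mod 4), so quadratic reciprocity gives (37/361) = (361/37). Reduce: 361 ≡ 28 (mod 37). Now have (28/37).
Factor out 2: 28 = 2^2·7. Since 37 ≡ 5 (mod 8), (2/37) = -1, and (2/37)^2 = +1. Now have (7/37).
37 ≡ 1 (mod 4), so quadratic reciprocity gives (7/37) = (37/7). Reduce: 37 ≡ 2 (mod 7). Now have (2/7).
Factor out 2: 2 = 2. Since 7 ≡ 7 (mod 8), (2/7) = +1. Now have (1/7).
(1/7) = 1. Collecting the sign factors: 1.

1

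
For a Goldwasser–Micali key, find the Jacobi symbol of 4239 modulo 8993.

(4239/8993)
  = (8993/4239)    [QR: 8993 ≡ 1 mod 4, sign kept]
  = (515/4239)    [8993 ≡ 515 mod 4239]
  = -(4239/515)    [QR: both ≡ 3 mod 4, sign flips]
  = -(119/515)    [4239 ≡ 119 mod 515]
  = (515/119)    [QR: both ≡ 3 mod 4, sign flips]
  = (39/119)    [515 ≡ 39 mod 119]
  = -(119/39)    [QR: both ≡ 3 mod 4, sign flips]
  = -(2/39)    [119 ≡ 2 mod 39]
  = -(1/39)    [39 ≡ 7 mod 8 ⇒ (2/39) = +1]
  = -1    [(1/39) = 1]

-1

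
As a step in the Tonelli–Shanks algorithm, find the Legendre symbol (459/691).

(459/691)
  = -(691/459)    [QR: both ≡ 3 mod 4, sign flips]
  = -(232/459)    [691 ≡ 232 mod 459]
  = (29/459)    [459 ≡ 3 mod 8 ⇒ (2/459)^3 = -1]
  = (459/29)    [QR: 29 ≡ 1 mod 4, sign kept]
  = (24/29)    [459 ≡ 24 mod 29]
  = -(3/29)    [29 ≡ 5 mod 8 ⇒ (2/29)^3 = -1]
  = -(29/3)    [QR: 29 ≡ 1 mod 4, sign kept]
  = -(2/3)    [29 ≡ 2 mod 3]
  = (1/3)    [3 ≡ 3 mod 8 ⇒ (2/3) = -1]
  = 1    [(1/3) = 1]

1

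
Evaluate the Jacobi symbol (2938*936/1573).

By multiplicativity, (2938·936/1573) = (2938/1573)·(936/1573).
First factor (2938/1573):
Reduce the numerator: 2938 ≡ 1365 (mod 1573), so (2938/1573) = (1365/1573).
1365 ≡ 1 (mod 4), so quadratic reciprocity gives (1365/1573) = (1573/1365). Reduce: 1573 ≡ 208 (mod 1365). Now have (208/1365).
Factor out 2: 208 = 2^4·13. Since 1365 ≡ 5 (mod 8), (2/1365) = -1, and (2/1365)^4 = +1. Now have (13/1365).
13 ≡ 1 (mod 4), so quadratic reciprocity gives (13/1365) = (1365/13). Reduce: 1365 ≡ 0 (mod 13). Now have (0/13).
The numerator is now 0 with denominator 13 > 1: the symbol is 0.
Second factor (936/1573):
Factor out 2: 936 = 2^3·117. Since 1573 ≡ 5 (mod 8), (2/1573) = -1, and (2/1573)^3 = -1. Now have -(117/1573).
117 ≡ 1 (mod 4), so quadratic reciprocity gives (117/1573) = (1573/117). Reduce: 1573 ≡ 52 (mod 117). Now have -(52/117).
Factor out 2: 52 = 2^2·13. Since 117 ≡ 5 (mod 8), (2/117) = -1, and (2/117)^2 = +1. Now have -(13/117).
13 ≡ 1 (mod 4), so quadratic reciprocity gives (13/117) = (117/13). Reduce: 117 ≡ 0 (mod 13). Now have -(0/13).
The numerator is now 0 with denominator 13 > 1: the symbol is 0.
Product: (0)·(0) = 0.

0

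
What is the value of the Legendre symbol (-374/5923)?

Pull out -1: (-374/5923) = (-1/5923)·(374/5923). Since 5923 ≡ 3 (mod 4), (-1/5923) = -1. Now have -(374/5923).
Factor out 2: 374 = 2·187. Since 5923 ≡ 3 (mod 8), (2/5923) = -1. Now have (187/5923).
Both 187 ≡ 3 and 5923 ≡ 3 (mod 4), so reciprocity gives (187/5923) = -(5923/187). Reduce: 5923 ≡ 126 (mod 187). Now have -(126/187).
Factor out 2: 126 = 2·63. Since 187 ≡ 3 (mod 8), (2/187) = -1. Now have (63/187).
Both 63 ≡ 3 and 187 ≡ 3 (mod 4), so reciprocity gives (63/187) = -(187/63). Reduce: 187 ≡ 61 (mod 63). Now have -(61/63).
61 ≡ 1 (mod 4), so quadratic reciprocity gives (61/63) = (63/61). Reduce: 63 ≡ 2 (mod 61). Now have -(2/61).
Factor out 2: 2 = 2. Since 61 ≡ 5 (mod 8), (2/61) = -1. Now have (1/61).
(1/61) = 1. Collecting the sign factors: 1.

1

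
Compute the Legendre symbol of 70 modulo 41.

-1

(70/41)
  = (29/41)    [70 ≡ 29 mod 41]
  = (41/29)    [QR: 29 ≡ 1 mod 4, sign kept]
  = (12/29)    [41 ≡ 12 mod 29]
  = (3/29)    [29 ≡ 5 mod 8 ⇒ (2/29)^2 = +1]
  = (29/3)    [QR: 29 ≡ 1 mod 4, sign kept]
  = (2/3)    [29 ≡ 2 mod 3]
  = -(1/3)    [3 ≡ 3 mod 8 ⇒ (2/3) = -1]
  = -1    [(1/3) = 1]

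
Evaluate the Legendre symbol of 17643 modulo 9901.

-1

Reduce the numerator: 17643 ≡ 7742 (mod 9901), so (17643/9901) = (7742/9901).
Factor out 2: 7742 = 2·3871. Since 9901 ≡ 5 (mod 8), (2/9901) = -1. Now have -(3871/9901).
9901 ≡ 1 (mod 4), so quadratic reciprocity gives (3871/9901) = (9901/3871). Reduce: 9901 ≡ 2159 (mod 3871). Now have -(2159/3871).
Both 2159 ≡ 3 and 3871 ≡ 3 (mod 4), so reciprocity gives (2159/3871) = -(3871/2159). Reduce: 3871 ≡ 1712 (mod 2159). Now have (1712/2159).
Factor out 2: 1712 = 2^4·107. Since 2159 ≡ 7 (mod 8), (2/2159) = +1, and (2/2159)^4 = +1. Now have (107/2159).
Both 107 ≡ 3 and 2159 ≡ 3 (mod 4), so reciprocity gives (107/2159) = -(2159/107). Reduce: 2159 ≡ 19 (mod 107). Now have -(19/107).
Both 19 ≡ 3 and 107 ≡ 3 (mod 4), so reciprocity gives (19/107) = -(107/19). Reduce: 107 ≡ 12 (mod 19). Now have (12/19).
Factor out 2: 12 = 2^2·3. Since 19 ≡ 3 (mod 8), (2/19) = -1, and (2/19)^2 = +1. Now have (3/19).
Both 3 ≡ 3 and 19 ≡ 3 (mod 4), so reciprocity gives (3/19) = -(19/3). Reduce: 19 ≡ 1 (mod 3). Now have -(1/3).
(1/3) = 1. Collecting the sign factors: -1.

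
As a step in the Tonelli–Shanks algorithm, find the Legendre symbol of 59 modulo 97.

97 ≡ 1 (mod 4), so quadratic reciprocity gives (59|97) = (97|59). Reduce: 97 ≡ 38 (mod 59). Now have (38|59).
Factor out 2: 38 = 2·19. Since 59 ≡ 3 (mod 8), (2|59) = -1. Now have -(19|59).
Both 19 ≡ 3 and 59 ≡ 3 (mod 4), so reciprocity gives (19|59) = -(59|19). Reduce: 59 ≡ 2 (mod 19). Now have (2|19).
Factor out 2: 2 = 2. Since 19 ≡ 3 (mod 8), (2|19) = -1. Now have -(1|19).
(1|19) = 1. Collecting the sign factors: -1.

-1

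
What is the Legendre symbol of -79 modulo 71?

-1

Reduce the numerator: -79 ≡ 63 (mod 71), so (-79 / 71) = (63 / 71).
Both 63 ≡ 3 and 71 ≡ 3 (mod 4), so reciprocity gives (63 / 71) = -(71 / 63). Reduce: 71 ≡ 8 (mod 63). Now have -(8 / 63).
Factor out 2: 8 = 2^3. Since 63 ≡ 7 (mod 8), (2 / 63) = +1, and (2 / 63)^3 = +1. Now have -(1 / 63).
(1 / 63) = 1. Collecting the sign factors: -1.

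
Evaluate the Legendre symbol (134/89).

Reduce the numerator: 134 ≡ 45 (mod 89), so (134/89) = (45/89).
45 ≡ 1 (mod 4), so quadratic reciprocity gives (45/89) = (89/45). Reduce: 89 ≡ 44 (mod 45). Now have (44/45).
Factor out 2: 44 = 2^2·11. Since 45 ≡ 5 (mod 8), (2/45) = -1, and (2/45)^2 = +1. Now have (11/45).
45 ≡ 1 (mod 4), so quadratic reciprocity gives (11/45) = (45/11). Reduce: 45 ≡ 1 (mod 11). Now have (1/11).
(1/11) = 1. Collecting the sign factors: 1.

1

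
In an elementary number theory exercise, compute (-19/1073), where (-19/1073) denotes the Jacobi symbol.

1

(-19/1073)
  = (1054/1073)    [-19 ≡ 1054 mod 1073]
  = (527/1073)    [1073 ≡ 1 mod 8 ⇒ (2/1073) = +1]
  = (1073/527)    [QR: 1073 ≡ 1 mod 4, sign kept]
  = (19/527)    [1073 ≡ 19 mod 527]
  = -(527/19)    [QR: both ≡ 3 mod 4, sign flips]
  = -(14/19)    [527 ≡ 14 mod 19]
  = (7/19)    [19 ≡ 3 mod 8 ⇒ (2/19) = -1]
  = -(19/7)    [QR: both ≡ 3 mod 4, sign flips]
  = -(5/7)    [19 ≡ 5 mod 7]
  = -(7/5)    [QR: 5 ≡ 1 mod 4, sign kept]
  = -(2/5)    [7 ≡ 2 mod 5]
  = (1/5)    [5 ≡ 5 mod 8 ⇒ (2/5) = -1]
  = 1    [(1/5) = 1]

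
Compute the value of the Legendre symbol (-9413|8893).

Pull out -1: (-9413|8893) = (-1|8893)·(9413|8893). Since 8893 ≡ 1 (mod 4), (-1|8893) = +1. Now have (9413|8893).
Reduce the numerator: 9413 ≡ 520 (mod 8893), so (9413|8893) = (520|8893).
Factor out 2: 520 = 2^3·65. Since 8893 ≡ 5 (mod 8), (2|8893) = -1, and (2|8893)^3 = -1. Now have -(65|8893).
65 ≡ 1 (mod 4), so quadratic reciprocity gives (65|8893) = (8893|65). Reduce: 8893 ≡ 53 (mod 65). Now have -(53|65).
53 ≡ 1 (mod 4), so quadratic reciprocity gives (53|65) = (65|53). Reduce: 65 ≡ 12 (mod 53). Now have -(12|53).
Factor out 2: 12 = 2^2·3. Since 53 ≡ 5 (mod 8), (2|53) = -1, and (2|53)^2 = +1. Now have -(3|53).
53 ≡ 1 (mod 4), so quadratic reciprocity gives (3|53) = (53|3). Reduce: 53 ≡ 2 (mod 3). Now have -(2|3).
Factor out 2: 2 = 2. Since 3 ≡ 3 (mod 8), (2|3) = -1. Now have (1|3).
(1|3) = 1. Collecting the sign factors: 1.

1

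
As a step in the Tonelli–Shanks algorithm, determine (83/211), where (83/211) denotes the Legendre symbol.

(83/211)
  = -(211/83)    [QR: both ≡ 3 mod 4, sign flips]
  = -(45/83)    [211 ≡ 45 mod 83]
  = -(83/45)    [QR: 45 ≡ 1 mod 4, sign kept]
  = -(38/45)    [83 ≡ 38 mod 45]
  = (19/45)    [45 ≡ 5 mod 8 ⇒ (2/45) = -1]
  = (45/19)    [QR: 45 ≡ 1 mod 4, sign kept]
  = (7/19)    [45 ≡ 7 mod 19]
  = -(19/7)    [QR: both ≡ 3 mod 4, sign flips]
  = -(5/7)    [19 ≡ 5 mod 7]
  = -(7/5)    [QR: 5 ≡ 1 mod 4, sign kept]
  = -(2/5)    [7 ≡ 2 mod 5]
  = (1/5)    [5 ≡ 5 mod 8 ⇒ (2/5) = -1]
  = 1    [(1/5) = 1]

1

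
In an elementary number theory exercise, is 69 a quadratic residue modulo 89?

(69/89)
  = (89/69)    [QR: 69 ≡ 1 mod 4, sign kept]
  = (20/69)    [89 ≡ 20 mod 69]
  = (5/69)    [69 ≡ 5 mod 8 ⇒ (2/69)^2 = +1]
  = (69/5)    [QR: 5 ≡ 1 mod 4, sign kept]
  = (4/5)    [69 ≡ 4 mod 5]
  = (1/5)    [5 ≡ 5 mod 8 ⇒ (2/5)^2 = +1]
  = 1    [(1/5) = 1]
(69/89) = 1, and 89 is prime, so 69 is a quadratic residue mod 89.

yes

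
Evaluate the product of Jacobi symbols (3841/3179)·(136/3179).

By multiplicativity, (3841·136/3179) = (3841/3179)·(136/3179).
First factor (3841/3179):
Reduce the numerator: 3841 ≡ 662 (mod 3179), so (3841/3179) = (662/3179).
Factor out 2: 662 = 2·331. Since 3179 ≡ 3 (mod 8), (2/3179) = -1. Now have -(331/3179).
Both 331 ≡ 3 and 3179 ≡ 3 (mod 4), so reciprocity gives (331/3179) = -(3179/331). Reduce: 3179 ≡ 200 (mod 331). Now have (200/331).
Factor out 2: 200 = 2^3·25. Since 331 ≡ 3 (mod 8), (2/331) = -1, and (2/331)^3 = -1. Now have -(25/331).
25 ≡ 1 (mod 4), so quadratic reciprocity gives (25/331) = (331/25). Reduce: 331 ≡ 6 (mod 25). Now have -(6/25).
Factor out 2: 6 = 2·3. Since 25 ≡ 1 (mod 8), (2/25) = +1. Now have -(3/25).
25 ≡ 1 (mod 4), so quadratic reciprocity gives (3/25) = (25/3). Reduce: 25 ≡ 1 (mod 3). Now have -(1/3).
(1/3) = 1. Collecting the sign factors: -1.
Second factor (136/3179):
Factor out 2: 136 = 2^3·17. Since 3179 ≡ 3 (mod 8), (2/3179) = -1, and (2/3179)^3 = -1. Now have -(17/3179).
17 ≡ 1 (mod 4), so quadratic reciprocity gives (17/3179) = (3179/17). Reduce: 3179 ≡ 0 (mod 17). Now have -(0/17).
The numerator is now 0 with denominator 17 > 1: the symbol is 0.
Product: (-1)·(0) = 0.

0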